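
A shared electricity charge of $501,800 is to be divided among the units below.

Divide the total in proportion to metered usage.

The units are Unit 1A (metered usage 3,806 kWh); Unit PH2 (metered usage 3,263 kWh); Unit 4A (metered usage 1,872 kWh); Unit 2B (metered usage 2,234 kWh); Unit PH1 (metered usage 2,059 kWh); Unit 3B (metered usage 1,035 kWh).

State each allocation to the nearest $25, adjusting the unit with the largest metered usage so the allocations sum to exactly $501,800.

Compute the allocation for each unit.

Unit 1A: $133,850 · Unit PH2: $114,750 · Unit 4A: $65,825 · Unit 2B: $78,575 · Unit PH1: $72,400 · Unit 3B: $36,400

Sum of metered usage: 3,806 + 3,263 + 1,872 + 2,234 + 2,059 + 1,035 = 14,269.
Unrounded shares: Unit 1A 133,846.16; Unit PH2 114,750.40; Unit 4A 65,832.90; Unit 2B 78,563.40; Unit PH1 72,409.15; Unit 3B 36,398.00.
At nearest $25: Unit 1A $133,850; Unit PH2 $114,750; Unit 4A $65,825; Unit 2B $78,575; Unit PH1 $72,400; Unit 3B $36,400. Sum = $501,800.
Rounded total matches; no reconciliation needed.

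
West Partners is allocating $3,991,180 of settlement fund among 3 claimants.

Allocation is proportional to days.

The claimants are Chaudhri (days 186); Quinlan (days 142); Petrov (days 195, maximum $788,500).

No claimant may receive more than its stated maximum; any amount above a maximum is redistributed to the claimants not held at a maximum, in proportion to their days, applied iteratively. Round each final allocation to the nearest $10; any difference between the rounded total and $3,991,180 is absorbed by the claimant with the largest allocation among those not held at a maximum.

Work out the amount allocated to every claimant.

Combined days = 523.
Unconstrained shares: Chaudhri 1,419,425.39; Quinlan 1,083,647.34; Petrov 1,488,107.27.
Held at cap: Petrov ($788,500); balance $3,202,680 reallocated over remaining days 328.
Remaining shares: Chaudhri 1,816,153.90 → $1,816,150; Quinlan 1,386,526.10 → $1,386,530.

Chaudhri: $1,816,150; Quinlan: $1,386,530; Petrov: $788,500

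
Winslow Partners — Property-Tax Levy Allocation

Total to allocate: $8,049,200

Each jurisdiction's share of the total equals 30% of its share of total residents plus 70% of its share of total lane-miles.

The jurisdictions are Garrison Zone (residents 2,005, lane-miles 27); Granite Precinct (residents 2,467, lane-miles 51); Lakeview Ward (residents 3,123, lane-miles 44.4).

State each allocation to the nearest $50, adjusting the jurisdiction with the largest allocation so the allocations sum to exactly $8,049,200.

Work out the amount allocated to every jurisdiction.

Garrison Zone: $1,880,350; Granite Precinct: $3,132,050; Lakeview Ward: $3,036,800

Totals — residents 7,595, lane-miles 122.4.
Blended shares (30% residents + 70% lane-miles): Garrison Zone 0.2336; Granite Precinct 0.3891; Lakeview Ward 0.3773.
Raw shares: Garrison Zone 1,880,362.38; Granite Precinct 3,132,043.16; Lakeview Ward 3,036,794.45.
After rounding ($50): Garrison Zone $1,880,350; Granite Precinct $3,132,050; Lakeview Ward $3,036,800. Sum = $8,049,200.
Rounded total matches; no reconciliation needed.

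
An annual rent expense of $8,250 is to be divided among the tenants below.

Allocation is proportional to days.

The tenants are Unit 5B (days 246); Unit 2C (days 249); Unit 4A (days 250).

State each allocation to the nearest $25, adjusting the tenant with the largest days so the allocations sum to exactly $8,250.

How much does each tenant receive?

Sum of days: 246 + 249 + 250 = 745.
Proportional shares: Unit 5B 2,724.16; Unit 2C 2,757.38; Unit 4A 2,768.46.
Rounded to nearest $25: Unit 5B $2,725; Unit 2C $2,750; Unit 4A $2,775. Sum = $8,250.
Sum already equals the total — no adjustment.

Unit 5B: $2,725 | Unit 2C: $2,750 | Unit 4A: $2,775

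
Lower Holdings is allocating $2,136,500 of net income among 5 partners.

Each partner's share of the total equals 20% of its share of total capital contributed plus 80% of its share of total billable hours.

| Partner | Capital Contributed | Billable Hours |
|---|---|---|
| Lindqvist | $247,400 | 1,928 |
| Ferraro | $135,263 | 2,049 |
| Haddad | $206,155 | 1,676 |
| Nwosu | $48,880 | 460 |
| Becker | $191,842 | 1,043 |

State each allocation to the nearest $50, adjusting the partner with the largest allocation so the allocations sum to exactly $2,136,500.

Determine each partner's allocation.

Capital contributed total 829,540; billable hours total 7,156.
Blended shares (20% capital contributed + 80% billable hours): Lindqvist 0.2752; Ferraro 0.2617; Haddad 0.2371; Nwosu 0.0632; Becker 0.1629.
Pro-rata amounts: Lindqvist 587,936.86; Ferraro 559,075.23; Haddad 506,501.54; Nwosu 135,048.64; Becker 347,937.73.
After rounding ($50): Lindqvist $587,950; Ferraro $559,100; Haddad $506,500; Nwosu $135,050; Becker $347,950. Sum = $2,136,550.
Difference $2,136,500 − $2,136,550 = −$50 applied to largest allocation (Lindqvist): Lindqvist becomes $587,900.

Lindqvist: $587,900; Ferraro: $559,100; Haddad: $506,500; Nwosu: $135,050; Becker: $347,950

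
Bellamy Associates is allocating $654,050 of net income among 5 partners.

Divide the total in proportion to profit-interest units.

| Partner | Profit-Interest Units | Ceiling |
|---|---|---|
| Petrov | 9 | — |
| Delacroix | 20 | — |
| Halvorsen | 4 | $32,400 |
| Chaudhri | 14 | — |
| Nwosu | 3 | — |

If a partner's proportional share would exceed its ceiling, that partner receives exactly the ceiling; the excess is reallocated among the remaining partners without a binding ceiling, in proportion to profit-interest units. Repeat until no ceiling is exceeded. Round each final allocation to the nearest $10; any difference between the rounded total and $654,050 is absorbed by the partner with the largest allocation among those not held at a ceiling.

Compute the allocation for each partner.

Sum of profit-interest units: 50.
Pro-rata shares before constraints: Petrov 117,729.00; Delacroix 261,620.00; Halvorsen 52,324.00; Chaudhri 183,134.00; Nwosu 39,243.00.
Cap binds for Halvorsen ($32,400); balance $621,650 reallocated over remaining profit-interest units 46.
Redistributed shares: Petrov 121,627.17 → $121,630; Delacroix 270,282.61 → $270,280; Chaudhri 189,197.83 → $189,200; Nwosu 40,542.39 → $40,540.

Petrov: $121,630; Delacroix: $270,280; Halvorsen: $32,400; Chaudhri: $189,200; Nwosu: $40,540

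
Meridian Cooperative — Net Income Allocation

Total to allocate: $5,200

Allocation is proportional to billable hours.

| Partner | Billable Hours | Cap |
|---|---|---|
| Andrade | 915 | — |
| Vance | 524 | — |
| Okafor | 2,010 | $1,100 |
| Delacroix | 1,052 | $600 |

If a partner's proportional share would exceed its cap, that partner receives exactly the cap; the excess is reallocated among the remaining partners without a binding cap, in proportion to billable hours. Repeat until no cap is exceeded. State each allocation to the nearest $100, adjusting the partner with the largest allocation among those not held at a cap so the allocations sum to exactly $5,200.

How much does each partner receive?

Sum of billable hours: 4,501.
Pro-rata shares before constraints: Andrade 1,057.10; Vance 605.38; Okafor 2,322.15; Delacroix 1,215.37.
Held at cap: Okafor ($1,100), Delacroix ($600); residual $3,500 reallocated over remaining billable hours 1,439.
Shares after redistribution: Andrade 2,225.50 → $2,200; Vance 1,274.50 → $1,300.

Andrade: $2,200; Vance: $1,300; Okafor: $1,100; Delacroix: $600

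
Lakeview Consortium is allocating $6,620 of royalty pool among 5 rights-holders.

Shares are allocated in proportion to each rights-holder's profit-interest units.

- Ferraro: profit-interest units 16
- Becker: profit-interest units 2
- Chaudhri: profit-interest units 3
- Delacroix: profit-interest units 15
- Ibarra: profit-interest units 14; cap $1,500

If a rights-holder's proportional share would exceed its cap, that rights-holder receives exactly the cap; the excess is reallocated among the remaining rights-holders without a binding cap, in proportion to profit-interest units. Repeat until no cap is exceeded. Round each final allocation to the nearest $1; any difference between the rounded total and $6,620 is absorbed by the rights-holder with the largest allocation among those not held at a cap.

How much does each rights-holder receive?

Total profit-interest units = 50.
Proportional shares (ignoring caps): Ferraro 2,118.40; Becker 264.80; Chaudhri 397.20; Delacroix 1,986.00; Ibarra 1,853.60.
Capped: Ibarra ($1,500); residual $5,120 reallocated over remaining profit-interest units 36.
Shares after redistribution: Ferraro 2,275.56 → $2,276; Becker 284.44 → $284; Chaudhri 426.67 → $427; Delacroix 2,133.33 → $2,133.

Ferraro: $2,276 · Becker: $284 · Chaudhri: $427 · Delacroix: $2,133 · Ibarra: $1,500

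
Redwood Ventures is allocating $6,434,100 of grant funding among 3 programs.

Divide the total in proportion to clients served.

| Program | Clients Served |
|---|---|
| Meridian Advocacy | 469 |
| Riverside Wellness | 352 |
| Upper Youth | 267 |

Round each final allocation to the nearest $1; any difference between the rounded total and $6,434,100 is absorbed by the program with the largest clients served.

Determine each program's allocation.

Combined clients served = 1,088.
Pro-rata amounts: Meridian Advocacy 469/1,088 × $6,434,100 = 2,773,522.89; Riverside Wellness 352/1,088 × $6,434,100 = 2,081,620.59; Upper Youth 267/1,088 × $6,434,100 = 1,578,956.53.
Rounded to nearest $1: Meridian Advocacy $2,773,523; Riverside Wellness $2,081,621; Upper Youth $1,578,957. Sum = $6,434,101.
Difference $6,434,100 − $6,434,101 = −$1 applied to largest clients served (Meridian Advocacy): Meridian Advocacy becomes $2,773,522.

Meridian Advocacy: $2,773,522; Riverside Wellness: $2,081,621; Upper Youth: $1,578,957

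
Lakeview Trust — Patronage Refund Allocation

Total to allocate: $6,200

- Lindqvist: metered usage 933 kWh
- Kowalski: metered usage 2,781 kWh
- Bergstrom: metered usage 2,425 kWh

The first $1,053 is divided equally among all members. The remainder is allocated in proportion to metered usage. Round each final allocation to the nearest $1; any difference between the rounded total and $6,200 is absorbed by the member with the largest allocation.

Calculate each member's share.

Lindqvist: $1,133; Kowalski: $2,683; Bergstrom: $2,384

Equal tier: $1,053 ÷ 3 = $351 apiece.
Remainder $5,147 by metered usage (total 6,139): Lindqvist 782.24 → $782; Kowalski 2,331.62 → $2,332; Bergstrom 2,033.14 → $2,033.
Totals: Lindqvist $351 + $782 = $1,133; Kowalski $351 + $2,332 = $2,683; Bergstrom $351 + $2,033 = $2,384.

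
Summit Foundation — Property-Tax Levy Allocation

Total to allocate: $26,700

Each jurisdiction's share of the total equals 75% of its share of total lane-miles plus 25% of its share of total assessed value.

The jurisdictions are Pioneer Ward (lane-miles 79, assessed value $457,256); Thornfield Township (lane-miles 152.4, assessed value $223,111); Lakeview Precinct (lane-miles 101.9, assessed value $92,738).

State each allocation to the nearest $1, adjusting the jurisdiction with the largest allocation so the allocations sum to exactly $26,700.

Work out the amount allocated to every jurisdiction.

Lane-miles total 333.3; assessed value total 773,105.
Combined weights (75% lane-miles + 25% assessed value): Pioneer Ward 0.3256; Thornfield Township 0.4151; Lakeview Precinct 0.2593.
Unrounded shares: Pioneer Ward 8,694.35; Thornfield Township 11,082.69; Lakeview Precinct 6,922.96.
After rounding ($1): Pioneer Ward $8,694; Thornfield Township $11,083; Lakeview Precinct $6,923. Sum = $26,700.
Sum already equals the total — no adjustment.

Pioneer Ward: $8,694; Thornfield Township: $11,083; Lakeview Precinct: $6,923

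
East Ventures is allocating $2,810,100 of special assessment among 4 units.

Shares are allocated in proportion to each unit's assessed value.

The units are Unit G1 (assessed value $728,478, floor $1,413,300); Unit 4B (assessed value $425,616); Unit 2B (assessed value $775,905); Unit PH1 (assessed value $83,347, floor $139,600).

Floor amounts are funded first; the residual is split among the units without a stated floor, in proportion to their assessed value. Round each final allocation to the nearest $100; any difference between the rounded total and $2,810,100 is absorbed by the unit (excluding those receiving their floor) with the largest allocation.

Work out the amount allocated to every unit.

Unit G1: $1,413,300 · Unit 4B: $445,300 · Unit 2B: $811,900 · Unit PH1: $139,600

Fund the minimums — Unit G1 $1,413,300; Unit PH1 $139,600. Remaining pool $1,257,200.
Remaining pool split over remaining assessed value 1,201,521: Unit 4B 445,339.23 → $445,300; Unit 2B 811,860.77 → $811,900.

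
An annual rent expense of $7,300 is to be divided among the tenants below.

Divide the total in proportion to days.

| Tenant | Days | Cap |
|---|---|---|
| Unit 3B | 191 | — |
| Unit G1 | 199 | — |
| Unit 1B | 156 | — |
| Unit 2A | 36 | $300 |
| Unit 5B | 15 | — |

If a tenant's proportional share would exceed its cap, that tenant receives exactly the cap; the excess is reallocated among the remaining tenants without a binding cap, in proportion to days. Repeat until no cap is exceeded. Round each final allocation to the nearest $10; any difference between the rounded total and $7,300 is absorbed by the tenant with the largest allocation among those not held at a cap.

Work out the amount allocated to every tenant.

Total days = 597.
Proportional shares (ignoring caps): Unit 3B 2,335.51; Unit G1 2,433.33; Unit 1B 1,907.54; Unit 2A 440.20; Unit 5B 183.42.
Capped: Unit 2A ($300); remaining pool $7,000 reallocated over remaining days 561.
Shares after redistribution: Unit 3B 2,383.24 → $2,380; Unit G1 2,483.07 → $2,480; Unit 1B 1,946.52 → $1,950; Unit 5B 187.17 → $190.

Unit 3B: $2,380; Unit G1: $2,480; Unit 1B: $1,950; Unit 2A: $300; Unit 5B: $190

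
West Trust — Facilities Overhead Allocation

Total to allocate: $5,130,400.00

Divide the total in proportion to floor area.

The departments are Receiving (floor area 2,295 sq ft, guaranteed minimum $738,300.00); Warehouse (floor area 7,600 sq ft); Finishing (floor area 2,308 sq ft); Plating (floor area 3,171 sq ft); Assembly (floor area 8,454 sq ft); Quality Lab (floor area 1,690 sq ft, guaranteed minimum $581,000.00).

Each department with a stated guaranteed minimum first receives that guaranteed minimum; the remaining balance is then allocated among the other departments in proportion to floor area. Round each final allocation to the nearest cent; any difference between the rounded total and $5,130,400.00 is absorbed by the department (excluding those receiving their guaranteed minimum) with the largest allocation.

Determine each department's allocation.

Receiving: $738,300.00 | Warehouse: $1,345,114.94 | Finishing: $408,490.17 | Plating: $561,231.51 | Assembly: $1,496,263.38 | Quality Lab: $581,000.00

Guaranteed amounts: Receiving $738,300.00; Quality Lab $581,000.00. Balance $3,811,100.00.
Balance split over remaining floor area 21,533: Warehouse 1,345,114.9399 → $1,345,114.94; Finishing 408,490.1686 → $408,490.17; Plating 561,231.5098 → $561,231.51; Assembly 1,496,263.3818 → $1,496,263.38.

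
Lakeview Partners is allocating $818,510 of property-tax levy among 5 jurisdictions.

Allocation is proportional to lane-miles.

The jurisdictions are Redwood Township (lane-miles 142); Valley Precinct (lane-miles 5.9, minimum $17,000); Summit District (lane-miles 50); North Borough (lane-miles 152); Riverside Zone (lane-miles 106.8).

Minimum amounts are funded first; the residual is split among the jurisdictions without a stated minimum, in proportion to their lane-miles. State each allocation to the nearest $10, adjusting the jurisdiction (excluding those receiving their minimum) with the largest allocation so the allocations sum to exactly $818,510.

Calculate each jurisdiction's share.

Minimums first: Valley Precinct $17,000. Remaining pool $801,510.
Remaining pool split over remaining lane-miles 450.8: Redwood Township 252,472.09 → $252,470; Summit District 88,898.62 → $88,900; North Borough 270,251.82 → $270,250; Riverside Zone 189,887.46 → $189,890.

Redwood Township: $252,470 · Valley Precinct: $17,000 · Summit District: $88,900 · North Borough: $270,250 · Riverside Zone: $189,890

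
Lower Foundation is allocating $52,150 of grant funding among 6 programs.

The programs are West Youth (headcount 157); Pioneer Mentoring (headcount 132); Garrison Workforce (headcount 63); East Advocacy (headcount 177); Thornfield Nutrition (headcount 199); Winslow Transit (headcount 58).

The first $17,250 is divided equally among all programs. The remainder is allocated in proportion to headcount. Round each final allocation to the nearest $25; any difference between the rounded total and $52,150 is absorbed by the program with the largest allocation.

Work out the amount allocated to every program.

Equal tier: $17,250 ÷ 6 = $2,875 apiece.
Remainder $34,900 by headcount (total 786): West Youth 6,971.12 → $6,975; Pioneer Mentoring 5,861.07 → $5,850; Garrison Workforce 2,797.33 → $2,800; East Advocacy 7,859.16 → $7,850; Thornfield Nutrition 8,836.01 → $8,825; Winslow Transit 2,575.32 → $2,575.
Rounding difference +$25 on remainder applied to Thornfield Nutrition.
Totals: West Youth $2,875 + $6,975 = $9,850; Pioneer Mentoring $2,875 + $5,850 = $8,725; Garrison Workforce $2,875 + $2,800 = $5,675; East Advocacy $2,875 + $7,850 = $10,725; Thornfield Nutrition $2,875 + $8,850 = $11,725; Winslow Transit $2,875 + $2,575 = $5,450.

West Youth: $9,850 · Pioneer Mentoring: $8,725 · Garrison Workforce: $5,675 · East Advocacy: $10,725 · Thornfield Nutrition: $11,725 · Winslow Transit: $5,450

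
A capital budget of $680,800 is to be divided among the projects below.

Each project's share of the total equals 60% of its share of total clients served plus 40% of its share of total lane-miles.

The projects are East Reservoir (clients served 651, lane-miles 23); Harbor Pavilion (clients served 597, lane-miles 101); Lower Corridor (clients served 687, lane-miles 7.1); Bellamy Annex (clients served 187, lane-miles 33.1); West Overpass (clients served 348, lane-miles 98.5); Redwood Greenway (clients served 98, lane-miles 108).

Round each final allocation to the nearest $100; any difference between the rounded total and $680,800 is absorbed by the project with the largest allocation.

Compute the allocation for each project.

East Reservoir: $120,400; Harbor Pavilion: $169,200; Lower Corridor: $114,500; Bellamy Annex: $54,100; West Overpass: $127,700; Redwood Greenway: $94,900

Clients served total 2,568; lane-miles total 370.7.
Composite weights (60% clients served + 40% lane-miles): East Reservoir 0.1769; Harbor Pavilion 0.2485; Lower Corridor 0.1682; Bellamy Annex 0.0794; West Overpass 0.1876; Redwood Greenway 0.1394.
Proportional shares: East Reservoir 120,447.62; Harbor Pavilion 169,157.69; Lower Corridor 114,493.68; Bellamy Annex 54,060.83; West Overpass 127,713.87; Redwood Greenway 94,926.31.
Rounded to nearest $100: East Reservoir $120,400; Harbor Pavilion $169,200; Lower Corridor $114,500; Bellamy Annex $54,100; West Overpass $127,700; Redwood Greenway $94,900. Sum = $680,800.
Sum already equals the total — no adjustment.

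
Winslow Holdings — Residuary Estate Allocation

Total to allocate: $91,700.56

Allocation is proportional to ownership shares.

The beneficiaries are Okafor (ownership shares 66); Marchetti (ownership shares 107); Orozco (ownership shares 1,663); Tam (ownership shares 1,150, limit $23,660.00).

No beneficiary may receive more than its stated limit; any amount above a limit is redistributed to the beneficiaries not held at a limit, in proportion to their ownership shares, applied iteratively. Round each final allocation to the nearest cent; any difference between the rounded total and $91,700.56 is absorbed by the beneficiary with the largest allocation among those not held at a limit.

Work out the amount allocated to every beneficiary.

Total ownership shares = 2,986.
Pro-rata shares before constraints: Okafor 2,026.8711; Marchetti 3,285.9879; Orozco 51,071.0085; Tam 35,316.6926.
Capped: Tam ($23,660.00); balance $68,040.56 reallocated over remaining ownership shares 1,836.
Shares after redistribution: Okafor 2,445.9025 → $2,445.90; Marchetti 3,965.3268 → $3,965.33; Orozco 61,629.3308 → $61,629.33.

Okafor: $2,445.90; Marchetti: $3,965.33; Orozco: $61,629.33; Tam: $23,660.00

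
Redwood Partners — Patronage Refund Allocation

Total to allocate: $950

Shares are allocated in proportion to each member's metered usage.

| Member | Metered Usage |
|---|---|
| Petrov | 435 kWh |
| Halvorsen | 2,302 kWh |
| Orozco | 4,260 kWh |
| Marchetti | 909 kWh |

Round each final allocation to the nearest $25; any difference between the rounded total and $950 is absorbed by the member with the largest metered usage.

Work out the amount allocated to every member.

Petrov: $50 · Halvorsen: $275 · Orozco: $525 · Marchetti: $100

Total metered usage = 7,906.
Raw shares: Petrov 435/7,906 × $950 = 52.27; Halvorsen 2,302/7,906 × $950 = 276.61; Orozco 4,260/7,906 × $950 = 511.89; Marchetti 909/7,906 × $950 = 109.23.
Rounded to nearest $25: Petrov $50; Halvorsen $275; Orozco $500; Marchetti $100. Sum = $925.
Difference $950 − $925 = +$25 applied to largest metered usage (Orozco): Orozco becomes $525.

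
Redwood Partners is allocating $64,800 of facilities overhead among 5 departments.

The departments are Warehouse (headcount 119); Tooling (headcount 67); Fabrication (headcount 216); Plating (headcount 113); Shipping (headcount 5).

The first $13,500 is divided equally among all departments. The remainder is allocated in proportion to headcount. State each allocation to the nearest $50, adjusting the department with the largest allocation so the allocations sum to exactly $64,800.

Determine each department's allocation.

Warehouse: $14,450; Tooling: $9,300; Fabrication: $24,000; Plating: $13,850; Shipping: $3,200

$13,500 shared equally gives $2,700 per department.
Remainder $51,300 by headcount (total 520): Warehouse 11,739.81 → $11,750; Tooling 6,609.81 → $6,600; Fabrication 21,309.23 → $21,300; Plating 11,147.88 → $11,150; Shipping 493.27 → $500.
Totals: Warehouse $2,700 + $11,750 = $14,450; Tooling $2,700 + $6,600 = $9,300; Fabrication $2,700 + $21,300 = $24,000; Plating $2,700 + $11,150 = $13,850; Shipping $2,700 + $500 = $3,200.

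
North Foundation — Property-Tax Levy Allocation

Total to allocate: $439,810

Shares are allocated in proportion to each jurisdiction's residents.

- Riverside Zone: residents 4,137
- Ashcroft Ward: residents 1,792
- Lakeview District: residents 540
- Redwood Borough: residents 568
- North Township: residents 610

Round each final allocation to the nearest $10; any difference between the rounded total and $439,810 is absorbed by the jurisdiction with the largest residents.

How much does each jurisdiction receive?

Sum of residents: 7,647.
Pro-rata amounts: Riverside Zone 4,137/7,647 × $439,810 = 237,935.66; Ashcroft Ward 1,792/7,647 × $439,810 = 103,065.19; Lakeview District 540/7,647 × $439,810 = 31,057.59; Redwood Borough 568/7,647 × $439,810 = 32,667.98; North Township 610/7,647 × $439,810 = 35,083.58.
At nearest $10: Riverside Zone $237,940; Ashcroft Ward $103,070; Lakeview District $31,060; Redwood Borough $32,670; North Township $35,080. Sum = $439,820.
Difference $439,810 − $439,820 = −$10 applied to largest residents (Riverside Zone): Riverside Zone becomes $237,930.

Riverside Zone: $237,930; Ashcroft Ward: $103,070; Lakeview District: $31,060; Redwood Borough: $32,670; North Township: $35,080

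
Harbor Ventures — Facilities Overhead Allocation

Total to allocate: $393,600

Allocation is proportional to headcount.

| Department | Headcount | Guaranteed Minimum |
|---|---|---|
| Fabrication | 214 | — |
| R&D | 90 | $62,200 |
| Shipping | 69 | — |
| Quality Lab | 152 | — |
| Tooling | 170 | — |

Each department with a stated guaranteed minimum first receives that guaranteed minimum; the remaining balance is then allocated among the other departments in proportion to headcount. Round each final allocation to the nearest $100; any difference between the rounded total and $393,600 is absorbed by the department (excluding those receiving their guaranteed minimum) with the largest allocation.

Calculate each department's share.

Guaranteed amounts: R&D $62,200. Balance $331,400.
Balance split over remaining headcount 605: Fabrication 117,222.48 → $117,200; Shipping 37,796.03 → $37,800; Quality Lab 83,260.83 → $83,300; Tooling 93,120.66 → $93,100.

Fabrication: $117,200 | R&D: $62,200 | Shipping: $37,800 | Quality Lab: $83,300 | Tooling: $93,100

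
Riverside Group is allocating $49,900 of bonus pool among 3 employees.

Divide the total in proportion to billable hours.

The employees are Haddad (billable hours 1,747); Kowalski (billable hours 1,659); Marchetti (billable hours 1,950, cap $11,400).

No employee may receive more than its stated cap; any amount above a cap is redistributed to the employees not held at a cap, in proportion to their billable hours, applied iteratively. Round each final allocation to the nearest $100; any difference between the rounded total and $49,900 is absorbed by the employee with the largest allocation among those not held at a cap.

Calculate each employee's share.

Combined billable hours = 5,356.
Pro-rata shares before constraints: Haddad 16,276.19; Kowalski 15,456.33; Marchetti 18,167.48.
Held at cap: Marchetti ($11,400); balance $38,500 reallocated over remaining billable hours 3,406.
Redistributed shares: Haddad 19,747.36 → $19,700; Kowalski 18,752.64 → $18,800.

Haddad: $19,700 · Kowalski: $18,800 · Marchetti: $11,400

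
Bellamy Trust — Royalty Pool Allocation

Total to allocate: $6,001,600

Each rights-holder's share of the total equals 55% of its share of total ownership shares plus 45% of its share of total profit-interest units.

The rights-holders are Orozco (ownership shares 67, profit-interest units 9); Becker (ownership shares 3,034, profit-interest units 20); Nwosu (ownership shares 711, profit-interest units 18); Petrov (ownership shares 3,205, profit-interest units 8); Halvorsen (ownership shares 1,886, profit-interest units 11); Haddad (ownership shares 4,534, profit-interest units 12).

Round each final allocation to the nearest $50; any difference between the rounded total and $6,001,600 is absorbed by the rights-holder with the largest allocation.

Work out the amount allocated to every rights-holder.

Totals — ownership shares 13,437, profit-interest units 78.
Composite weights (55% ownership shares + 45% profit-interest units): Orozco 0.0547; Becker 0.2396; Nwosu 0.1329; Petrov 0.1773; Halvorsen 0.1407; Haddad 0.2548.
Proportional shares: Orozco 328,080.49; Becker 1,437,812.69; Nwosu 797,904.51; Petrov 1,064,324.48; Halvorsen 844,178.03; Haddad 1,529,299.80.
Rounded to nearest $50: Orozco $328,100; Becker $1,437,800; Nwosu $797,900; Petrov $1,064,300; Halvorsen $844,200; Haddad $1,529,300. Sum = $6,001,600.
No rounding difference to absorb.

Orozco: $328,100 | Becker: $1,437,800 | Nwosu: $797,900 | Petrov: $1,064,300 | Halvorsen: $844,200 | Haddad: $1,529,300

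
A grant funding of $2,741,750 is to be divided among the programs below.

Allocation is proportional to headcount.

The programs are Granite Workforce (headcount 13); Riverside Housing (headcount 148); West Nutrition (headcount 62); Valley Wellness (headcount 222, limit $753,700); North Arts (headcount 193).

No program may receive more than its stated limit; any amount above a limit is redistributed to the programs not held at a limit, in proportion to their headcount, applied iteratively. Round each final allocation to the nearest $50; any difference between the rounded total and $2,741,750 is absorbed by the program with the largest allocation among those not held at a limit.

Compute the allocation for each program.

Headcount total: 638.
Unconstrained shares: Granite Workforce 55,866.38; Riverside Housing 636,017.24; West Nutrition 266,439.66; Valley Wellness 954,025.86; North Arts 829,400.86.
Capped: Valley Wellness ($753,700); remaining pool $1,988,050 reallocated over remaining headcount 416.
Shares after redistribution: Granite Workforce 62,126.56 → $62,150; Riverside Housing 707,287.02 → $707,300; West Nutrition 296,295.91 → $296,300; North Arts 922,340.50 → $922,350.
Rounding difference −$50 applied to North Arts → $922,300.

Granite Workforce: $62,150 · Riverside Housing: $707,300 · West Nutrition: $296,300 · Valley Wellness: $753,700 · North Arts: $922,300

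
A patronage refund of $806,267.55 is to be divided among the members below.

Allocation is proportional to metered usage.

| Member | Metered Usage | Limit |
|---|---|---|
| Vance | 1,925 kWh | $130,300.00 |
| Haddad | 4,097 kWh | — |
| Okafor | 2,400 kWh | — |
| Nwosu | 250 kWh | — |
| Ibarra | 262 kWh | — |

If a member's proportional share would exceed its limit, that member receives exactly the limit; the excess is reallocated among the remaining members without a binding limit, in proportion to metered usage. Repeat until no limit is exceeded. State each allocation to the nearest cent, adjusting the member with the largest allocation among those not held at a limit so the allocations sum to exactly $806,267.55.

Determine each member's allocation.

Combined metered usage = 8,934.
Unconstrained shares: Vance 173,725.6586; Haddad 369,742.3497; Okafor 216,593.0289; Nwosu 22,561.7738; Ibarra 23,644.7390.
Cap binds for Vance ($130,300.00); balance $675,967.55 reallocated over remaining metered usage 7,009.
Redistributed shares: Haddad 395,126.1310 → $395,126.13; Okafor 231,462.7079 → $231,462.71; Nwosu 24,110.6987 → $24,110.70; Ibarra 25,268.0123 → $25,268.01.

Vance: $130,300.00 · Haddad: $395,126.13 · Okafor: $231,462.71 · Nwosu: $24,110.70 · Ibarra: $25,268.01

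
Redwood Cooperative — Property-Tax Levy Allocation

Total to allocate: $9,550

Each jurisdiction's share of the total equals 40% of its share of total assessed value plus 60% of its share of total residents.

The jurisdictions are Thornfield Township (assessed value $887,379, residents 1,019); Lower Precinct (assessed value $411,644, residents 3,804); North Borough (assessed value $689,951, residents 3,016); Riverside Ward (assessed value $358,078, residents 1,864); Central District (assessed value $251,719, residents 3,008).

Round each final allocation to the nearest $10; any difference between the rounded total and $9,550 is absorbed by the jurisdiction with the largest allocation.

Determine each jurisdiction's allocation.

Thornfield Township: $1,760 · Lower Precinct: $2,320 · North Borough: $2,370 · Riverside Ward: $1,370 · Central District: $1,730

Assessed value total 2,598,771; residents total 12,711.
Combined weights (40% assessed value + 60% residents): Thornfield Township 0.1847; Lower Precinct 0.2429; North Borough 0.2486; Riverside Ward 0.1431; Central District 0.1807.
Raw shares: Thornfield Township 1,763.74; Lower Precinct 2,319.89; North Borough 2,373.76; Riverside Ward 1,366.62; Central District 1,725.99.
After rounding ($10): Thornfield Township $1,760; Lower Precinct $2,320; North Borough $2,370; Riverside Ward $1,370; Central District $1,730. Sum = $9,550.
Sum already equals the total — no adjustment.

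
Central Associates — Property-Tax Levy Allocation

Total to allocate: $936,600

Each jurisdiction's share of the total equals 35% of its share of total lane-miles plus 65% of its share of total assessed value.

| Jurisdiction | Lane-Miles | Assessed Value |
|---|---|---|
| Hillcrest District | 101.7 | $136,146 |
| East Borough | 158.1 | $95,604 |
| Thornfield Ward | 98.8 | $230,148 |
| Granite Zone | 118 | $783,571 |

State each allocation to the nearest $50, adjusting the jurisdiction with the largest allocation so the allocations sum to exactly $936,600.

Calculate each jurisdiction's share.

Hillcrest District: $136,500; East Borough: $155,450; Thornfield Ward: $180,450; Granite Zone: $464,200

Totals — lane-miles 476.6, assessed value 1,245,469.
Blended shares (35% lane-miles + 65% assessed value): Hillcrest District 0.1457; East Borough 0.1660; Thornfield Ward 0.1927; Granite Zone 0.4956.
Pro-rata amounts: Hillcrest District 136,498.91; East Borough 155,474.28; Thornfield Ward 180,452.80; Granite Zone 464,174.01.
At nearest $50: Hillcrest District $136,500; East Borough $155,450; Thornfield Ward $180,450; Granite Zone $464,150. Sum = $936,550.
Difference $936,600 − $936,550 = +$50 applied to largest allocation (Granite Zone): Granite Zone becomes $464,200.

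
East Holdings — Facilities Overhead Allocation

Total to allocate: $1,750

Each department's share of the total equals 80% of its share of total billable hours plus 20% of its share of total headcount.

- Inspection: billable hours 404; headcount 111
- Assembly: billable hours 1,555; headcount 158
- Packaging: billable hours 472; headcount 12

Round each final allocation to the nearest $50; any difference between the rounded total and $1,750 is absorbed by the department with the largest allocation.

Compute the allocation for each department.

Inspection: $350 · Assembly: $1,100 · Packaging: $300

Billable hours total 2,431; headcount total 281.
Blended shares (80% billable hours + 20% headcount): Inspection 0.2120; Assembly 0.6242; Packaging 0.1639.
Pro-rata amounts: Inspection 370.92; Assembly 1,092.31; Packaging 286.77.
Rounded to nearest $50: Inspection $350; Assembly $1,100; Packaging $300. Sum = $1,750.
Rounded total matches; no reconciliation needed.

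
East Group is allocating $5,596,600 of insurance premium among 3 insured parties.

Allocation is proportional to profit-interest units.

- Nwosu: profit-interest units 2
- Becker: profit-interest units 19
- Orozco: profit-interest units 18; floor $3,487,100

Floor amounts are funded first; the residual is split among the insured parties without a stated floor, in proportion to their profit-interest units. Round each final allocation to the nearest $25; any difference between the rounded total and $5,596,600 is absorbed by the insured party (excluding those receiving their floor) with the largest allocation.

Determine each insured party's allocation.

Nwosu: $200,900 | Becker: $1,908,600 | Orozco: $3,487,100

Guaranteed amounts: Orozco $3,487,100. Remaining pool $2,109,500.
Remaining pool split over remaining profit-interest units 21: Nwosu 200,904.76 → $200,900; Becker 1,908,595.24 → $1,908,600.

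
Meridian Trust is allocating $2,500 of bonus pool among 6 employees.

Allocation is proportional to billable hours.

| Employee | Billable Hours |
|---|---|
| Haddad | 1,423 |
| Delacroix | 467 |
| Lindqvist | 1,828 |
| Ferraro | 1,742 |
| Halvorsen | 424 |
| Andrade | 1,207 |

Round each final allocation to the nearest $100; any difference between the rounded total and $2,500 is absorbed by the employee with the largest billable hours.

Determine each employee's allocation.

Billable hours total: 1,423 + 467 + 1,828 + 1,742 + 424 + 1,207 = 7,091.
Raw shares: Haddad 501.69; Delacroix 164.65; Lindqvist 644.48; Ferraro 614.16; Halvorsen 149.49; Andrade 425.54.
After rounding ($100): Haddad $500; Delacroix $200; Lindqvist $600; Ferraro $600; Halvorsen $100; Andrade $400. Sum = $2,400.
Difference $2,500 − $2,400 = +$100 applied to largest billable hours (Lindqvist): Lindqvist becomes $700.

Haddad: $500 · Delacroix: $200 · Lindqvist: $700 · Ferraro: $600 · Halvorsen: $100 · Andrade: $400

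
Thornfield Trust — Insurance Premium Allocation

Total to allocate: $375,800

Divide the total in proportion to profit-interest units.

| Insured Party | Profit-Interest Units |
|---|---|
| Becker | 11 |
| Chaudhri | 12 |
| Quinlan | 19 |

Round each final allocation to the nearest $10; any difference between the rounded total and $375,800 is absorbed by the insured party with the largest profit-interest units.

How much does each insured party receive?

Becker: $98,420 | Chaudhri: $107,370 | Quinlan: $170,010

Combined profit-interest units = 11 + 12 + 19 = 42.
Pro-rata amounts: Becker 98,423.81; Chaudhri 107,371.43; Quinlan 170,004.76.
After rounding ($10): Becker $98,420; Chaudhri $107,370; Quinlan $170,000. Sum = $375,790.
Difference $375,800 − $375,790 = +$10 applied to largest profit-interest units (Quinlan): Quinlan becomes $170,010.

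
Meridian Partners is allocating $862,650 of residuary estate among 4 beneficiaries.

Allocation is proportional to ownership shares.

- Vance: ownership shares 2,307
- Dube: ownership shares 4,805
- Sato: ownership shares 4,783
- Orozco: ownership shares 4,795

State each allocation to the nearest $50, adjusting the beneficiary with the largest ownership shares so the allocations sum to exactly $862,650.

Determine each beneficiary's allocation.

Ownership shares total: 2,307 + 4,805 + 4,783 + 4,795 = 16,690.
Proportional shares: Vance 119,241.08; Dube 248,354.30; Sato 247,217.19; Orozco 247,837.43.
Rounded to nearest $50: Vance $119,250; Dube $248,350; Sato $247,200; Orozco $247,850. Sum = $862,650.
Sum already equals the total — no adjustment.

Vance: $119,250 | Dube: $248,350 | Sato: $247,200 | Orozco: $247,850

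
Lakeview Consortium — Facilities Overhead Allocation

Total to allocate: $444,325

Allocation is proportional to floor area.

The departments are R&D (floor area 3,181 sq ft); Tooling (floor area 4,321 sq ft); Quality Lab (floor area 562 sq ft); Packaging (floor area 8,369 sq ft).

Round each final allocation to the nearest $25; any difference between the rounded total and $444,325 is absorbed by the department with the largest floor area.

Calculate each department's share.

Floor area total: 16,433.
Pro-rata amounts: R&D 3,181/16,433 × $444,325 = 86,009.73; Tooling 4,321/16,433 × $444,325 = 116,833.71; Quality Lab 562/16,433 × $444,325 = 15,195.68; Packaging 8,369/16,433 × $444,325 = 226,285.88.
Rounded to nearest $25: R&D $86,000; Tooling $116,825; Quality Lab $15,200; Packaging $226,275. Sum = $444,300.
Difference $444,325 − $444,300 = +$25 applied to largest floor area (Packaging): Packaging becomes $226,300.

R&D: $86,000 · Tooling: $116,825 · Quality Lab: $15,200 · Packaging: $226,300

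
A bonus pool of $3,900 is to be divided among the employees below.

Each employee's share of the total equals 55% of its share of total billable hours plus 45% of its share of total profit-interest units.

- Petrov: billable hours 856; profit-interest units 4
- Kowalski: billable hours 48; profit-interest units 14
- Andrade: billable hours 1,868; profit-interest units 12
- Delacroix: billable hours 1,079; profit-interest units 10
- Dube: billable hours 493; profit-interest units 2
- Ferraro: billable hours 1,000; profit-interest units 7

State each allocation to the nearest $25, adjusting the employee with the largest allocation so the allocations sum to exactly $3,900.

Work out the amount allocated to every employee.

Petrov: $475; Kowalski: $525; Andrade: $1,175; Delacroix: $800; Dube: $275; Ferraro: $650

Totals — billable hours 5,344, profit-interest units 49.
Combined weights (55% billable hours + 45% profit-interest units): Petrov 0.1248; Kowalski 0.1335; Andrade 0.3025; Delacroix 0.2029; Dube 0.0691; Ferraro 0.1672.
Unrounded shares: Petrov 486.85; Kowalski 520.70; Andrade 1,179.58; Delacroix 791.26; Dube 269.52; Ferraro 652.10.
At nearest $25: Petrov $475; Kowalski $525; Andrade $1,175; Delacroix $800; Dube $275; Ferraro $650. Sum = $3,900.
Sum already equals the total — no adjustment.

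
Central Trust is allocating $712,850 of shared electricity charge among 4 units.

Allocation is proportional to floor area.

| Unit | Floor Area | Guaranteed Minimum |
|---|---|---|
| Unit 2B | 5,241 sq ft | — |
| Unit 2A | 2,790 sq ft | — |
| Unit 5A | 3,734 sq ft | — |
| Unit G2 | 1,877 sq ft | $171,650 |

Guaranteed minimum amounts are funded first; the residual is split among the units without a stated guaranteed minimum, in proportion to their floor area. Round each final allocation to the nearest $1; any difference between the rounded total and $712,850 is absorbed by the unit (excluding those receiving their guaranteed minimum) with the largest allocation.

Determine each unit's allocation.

Fund the minimums — Unit G2 $171,650. Balance $541,200.
Balance split over remaining floor area 11,765: Unit 2B 241,090.45 → $241,090; Unit 2A 128,342.37 → $128,342; Unit 5A 171,767.17 → $171,767.
Rounding difference +$1 applied to Unit 2B → $241,091.

Unit 2B: $241,091; Unit 2A: $128,342; Unit 5A: $171,767; Unit G2: $171,650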